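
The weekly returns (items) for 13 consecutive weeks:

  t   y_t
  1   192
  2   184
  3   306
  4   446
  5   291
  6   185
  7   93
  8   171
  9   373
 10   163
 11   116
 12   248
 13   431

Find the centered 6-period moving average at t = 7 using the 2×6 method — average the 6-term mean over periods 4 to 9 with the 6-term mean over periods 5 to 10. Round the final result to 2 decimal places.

236.25

Sum over 4–9: 446 + 291 + 185 + 93 + 171 + 373 = 1559
Sum over 5–10: 291 + 185 + 93 + 171 + 373 + 163 = 1276
CMA at t=7 = (1559 + 1276) / (2·6) = 2835 / 12 = 236.25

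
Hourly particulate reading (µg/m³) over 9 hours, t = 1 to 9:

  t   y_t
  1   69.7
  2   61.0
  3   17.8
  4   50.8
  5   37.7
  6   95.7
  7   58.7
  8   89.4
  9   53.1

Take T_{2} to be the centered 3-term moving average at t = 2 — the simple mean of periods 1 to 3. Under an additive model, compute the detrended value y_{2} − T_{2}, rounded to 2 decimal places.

11.50

Trend T_2 = (69.7 + 61.0 + 17.8) / 3 = 148.5/3 = 49.5000
Detrended value: 61.0 − 49.5000 = 11.50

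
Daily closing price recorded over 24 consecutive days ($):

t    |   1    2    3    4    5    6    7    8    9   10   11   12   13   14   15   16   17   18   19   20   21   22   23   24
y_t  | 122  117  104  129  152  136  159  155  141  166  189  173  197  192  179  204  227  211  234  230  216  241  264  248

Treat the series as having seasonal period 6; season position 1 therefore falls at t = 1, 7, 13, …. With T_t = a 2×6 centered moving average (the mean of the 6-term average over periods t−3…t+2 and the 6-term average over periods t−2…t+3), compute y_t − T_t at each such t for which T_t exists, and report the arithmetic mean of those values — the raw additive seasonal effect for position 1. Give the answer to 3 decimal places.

Season position 1 occurs at t = 7, 13, 19 (where T_t is defined).
t=7: T_7 = 148.41667; y_7 − T_7 = 159 − 148.41667 = 10.58333
t=13: T_13 = 185.83333; y_13 − T_13 = 197 − 185.83333 = 11.16667
t=19: T_19 = 223.41667; y_19 − T_19 = 234 − 223.41667 = 10.58333
Mean deviation: (10.58333 + 11.16667 + 10.58333) / 3 = 10.778

10.778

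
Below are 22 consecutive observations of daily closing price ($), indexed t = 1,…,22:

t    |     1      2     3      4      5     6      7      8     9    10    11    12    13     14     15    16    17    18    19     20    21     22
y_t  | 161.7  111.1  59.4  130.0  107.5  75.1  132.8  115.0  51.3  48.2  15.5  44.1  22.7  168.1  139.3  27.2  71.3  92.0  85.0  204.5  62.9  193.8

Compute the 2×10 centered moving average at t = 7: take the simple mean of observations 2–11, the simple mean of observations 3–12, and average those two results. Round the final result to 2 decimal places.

Sum over 2–11: 111.1 + 59.4 + 130.0 + 107.5 + 75.1 + 132.8 + 115.0 + 51.3 + 48.2 + 15.5 = 845.9
Sum over 3–12: 59.4 + 130.0 + 107.5 + 75.1 + 132.8 + 115.0 + 51.3 + 48.2 + 15.5 + 44.1 = 778.9
CMA at t=7 = (845.9 + 778.9) / (2·10) = 1624.8 / 20 = 81.24

81.24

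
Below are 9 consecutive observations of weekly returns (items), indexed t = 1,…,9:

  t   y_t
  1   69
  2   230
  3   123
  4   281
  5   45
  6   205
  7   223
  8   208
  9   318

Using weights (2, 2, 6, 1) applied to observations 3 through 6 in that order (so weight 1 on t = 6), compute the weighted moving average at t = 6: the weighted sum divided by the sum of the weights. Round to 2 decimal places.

Weighted sum: 2·123 + 2·281 + 6·45 + 1·205 = 246 + 562 + 270 + 205 = 1283
Weight total: 2 + 2 + 6 + 1 = 11
WMA = 1283 / 11 = 116.64

116.64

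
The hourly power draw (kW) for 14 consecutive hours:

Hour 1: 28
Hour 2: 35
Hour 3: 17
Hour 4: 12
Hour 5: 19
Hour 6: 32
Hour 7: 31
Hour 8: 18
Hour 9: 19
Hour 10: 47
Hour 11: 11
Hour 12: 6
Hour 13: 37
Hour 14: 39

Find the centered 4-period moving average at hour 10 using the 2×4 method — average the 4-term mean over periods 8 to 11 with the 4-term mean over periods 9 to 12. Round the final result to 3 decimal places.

Sum over 8–11: 18 + 19 + 47 + 11 = 95
Sum over 9–12: 19 + 47 + 11 + 6 = 83
CMA at t=10 = (95 + 83) / (2·4) = 178 / 8 = 22.250

22.250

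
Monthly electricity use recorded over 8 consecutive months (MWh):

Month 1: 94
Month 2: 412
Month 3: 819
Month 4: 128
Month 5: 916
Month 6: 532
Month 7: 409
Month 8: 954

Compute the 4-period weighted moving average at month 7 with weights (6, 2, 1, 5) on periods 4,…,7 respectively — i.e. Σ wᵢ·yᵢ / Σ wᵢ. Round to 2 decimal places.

369.79

Weighted sum: 6·128 + 2·916 + 1·532 + 5·409 = 768 + 1832 + 532 + 2045 = 5177
Weight total: 6 + 2 + 1 + 5 = 14
WMA = 5177 / 14 = 369.79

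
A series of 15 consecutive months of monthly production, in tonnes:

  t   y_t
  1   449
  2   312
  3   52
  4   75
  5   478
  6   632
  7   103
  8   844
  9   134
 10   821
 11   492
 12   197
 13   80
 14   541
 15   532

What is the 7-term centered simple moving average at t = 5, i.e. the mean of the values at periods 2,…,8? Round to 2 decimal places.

356.57

Sum of periods 2–8: 312 + 52 + 75 + 478 + 632 + 103 + 844 = 2496
Divide by 7: 2496 / 7 = 356.57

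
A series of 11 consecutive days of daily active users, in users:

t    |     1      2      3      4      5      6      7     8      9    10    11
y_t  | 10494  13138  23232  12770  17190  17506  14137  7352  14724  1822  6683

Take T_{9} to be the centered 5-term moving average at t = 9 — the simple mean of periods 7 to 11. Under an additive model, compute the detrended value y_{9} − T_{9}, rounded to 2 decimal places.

5780.40

Trend T_9 = (14137 + 7352 + 14724 + 1822 + 6683) / 5 = 44718/5 = 8943.6000
Detrended value: 14724 − 8943.6000 = 5780.40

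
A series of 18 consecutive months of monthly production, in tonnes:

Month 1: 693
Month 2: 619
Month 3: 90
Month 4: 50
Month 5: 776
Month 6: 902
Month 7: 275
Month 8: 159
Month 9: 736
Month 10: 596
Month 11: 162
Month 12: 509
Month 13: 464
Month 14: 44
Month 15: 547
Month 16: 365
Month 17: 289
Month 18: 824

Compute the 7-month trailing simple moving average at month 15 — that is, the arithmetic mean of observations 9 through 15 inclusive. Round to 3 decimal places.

436.857

Sum of periods 9–15: 736 + 596 + 162 + 509 + 464 + 44 + 547 = 3058
Divide by 7: 3058 / 7 = 436.857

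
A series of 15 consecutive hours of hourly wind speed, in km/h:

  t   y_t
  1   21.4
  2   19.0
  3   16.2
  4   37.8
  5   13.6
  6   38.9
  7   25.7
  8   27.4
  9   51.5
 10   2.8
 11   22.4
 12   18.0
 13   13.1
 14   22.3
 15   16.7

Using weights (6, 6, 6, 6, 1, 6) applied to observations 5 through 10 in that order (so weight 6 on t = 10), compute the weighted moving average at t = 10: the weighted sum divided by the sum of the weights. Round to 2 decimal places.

22.64

Weighted sum: 6·13.6 + 6·38.9 + 6·25.7 + 6·27.4 + 1·51.5 + 6·2.8 = 81.6 + 233.4 + 154.2 + 164.4 + 51.5 + 16.8 = 701.9
Weight total: 6 + 6 + 6 + 6 + 1 + 6 = 31
WMA = 701.9 / 31 = 22.64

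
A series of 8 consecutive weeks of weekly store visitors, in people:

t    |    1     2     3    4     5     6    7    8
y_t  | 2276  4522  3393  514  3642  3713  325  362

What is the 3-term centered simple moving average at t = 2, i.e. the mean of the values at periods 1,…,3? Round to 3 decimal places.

Sum of periods 1–3: 2276 + 4522 + 3393 = 10191
Divide by 3: 10191 / 3 = 3397.000

3397.000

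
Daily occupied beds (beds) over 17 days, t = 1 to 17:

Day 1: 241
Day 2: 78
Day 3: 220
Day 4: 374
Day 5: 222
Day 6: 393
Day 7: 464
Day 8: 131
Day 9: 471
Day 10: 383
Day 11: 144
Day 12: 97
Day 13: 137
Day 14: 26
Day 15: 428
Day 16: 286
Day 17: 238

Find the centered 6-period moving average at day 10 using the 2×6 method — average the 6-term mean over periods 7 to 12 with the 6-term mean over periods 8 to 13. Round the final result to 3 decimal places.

254.417

Sum over 7–12: 464 + 131 + 471 + 383 + 144 + 97 = 1690
Sum over 8–13: 131 + 471 + 383 + 144 + 97 + 137 = 1363
CMA at t=10 = (1690 + 1363) / (2·6) = 3053 / 12 = 254.417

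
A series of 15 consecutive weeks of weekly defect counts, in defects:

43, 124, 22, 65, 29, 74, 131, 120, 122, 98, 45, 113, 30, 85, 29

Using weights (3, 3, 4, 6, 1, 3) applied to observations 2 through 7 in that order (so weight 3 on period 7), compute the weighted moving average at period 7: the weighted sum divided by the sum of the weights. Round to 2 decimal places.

66.95

Weighted sum: 3·124 + 3·22 + 4·65 + 6·29 + 1·74 + 3·131 = 372 + 66 + 260 + 174 + 74 + 393 = 1339
Weight total: 3 + 3 + 4 + 6 + 1 + 3 = 20
WMA = 1339 / 20 = 66.95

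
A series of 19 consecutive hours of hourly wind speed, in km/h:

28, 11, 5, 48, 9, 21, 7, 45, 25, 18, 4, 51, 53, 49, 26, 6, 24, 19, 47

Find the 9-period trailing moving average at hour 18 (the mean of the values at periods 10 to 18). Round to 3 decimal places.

27.778

Sum of periods 10–18: 18 + 4 + 51 + 53 + 49 + 26 + 6 + 24 + 19 = 250
Divide by 9: 250 / 9 = 27.778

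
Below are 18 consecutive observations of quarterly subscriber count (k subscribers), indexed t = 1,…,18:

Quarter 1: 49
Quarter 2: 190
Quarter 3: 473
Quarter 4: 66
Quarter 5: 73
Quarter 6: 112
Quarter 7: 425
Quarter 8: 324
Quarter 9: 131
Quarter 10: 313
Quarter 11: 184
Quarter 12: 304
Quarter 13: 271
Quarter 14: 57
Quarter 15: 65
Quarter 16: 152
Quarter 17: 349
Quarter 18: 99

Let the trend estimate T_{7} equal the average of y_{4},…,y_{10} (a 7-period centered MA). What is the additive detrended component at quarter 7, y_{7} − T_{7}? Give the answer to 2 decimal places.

Trend T_7 = (66 + 73 + 112 + 425 + 324 + 131 + 313) / 7 = 1444/7 = 206.2857
Detrended value: 425 − 206.2857 = 218.71

218.71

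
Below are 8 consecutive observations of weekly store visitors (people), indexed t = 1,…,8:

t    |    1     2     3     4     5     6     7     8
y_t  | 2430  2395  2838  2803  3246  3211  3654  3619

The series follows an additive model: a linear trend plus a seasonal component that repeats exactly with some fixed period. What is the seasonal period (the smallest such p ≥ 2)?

First differences y_{t+1} − y_t: -35, 443, -35, 443, -35, 443, …
The difference pattern repeats every 2 terms and not for any smaller step, so p = 2.

2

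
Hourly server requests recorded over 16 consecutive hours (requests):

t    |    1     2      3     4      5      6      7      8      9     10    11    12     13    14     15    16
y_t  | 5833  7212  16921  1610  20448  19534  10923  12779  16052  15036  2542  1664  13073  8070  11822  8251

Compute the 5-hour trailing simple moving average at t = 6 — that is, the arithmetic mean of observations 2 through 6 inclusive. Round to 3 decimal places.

Sum of periods 2–6: 7212 + 16921 + 1610 + 20448 + 19534 = 65725
Divide by 5: 65725 / 5 = 13145.000

13145.000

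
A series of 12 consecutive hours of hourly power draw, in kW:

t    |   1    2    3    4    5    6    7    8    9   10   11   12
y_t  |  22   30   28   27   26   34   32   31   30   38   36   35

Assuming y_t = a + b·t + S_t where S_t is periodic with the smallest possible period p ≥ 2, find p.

4

First differences y_{t+1} − y_t: 8, -2, -1, -1, 8, -2, -1, -1, 8, -2, …
The difference pattern repeats every 4 terms and not for any smaller step, so p = 4.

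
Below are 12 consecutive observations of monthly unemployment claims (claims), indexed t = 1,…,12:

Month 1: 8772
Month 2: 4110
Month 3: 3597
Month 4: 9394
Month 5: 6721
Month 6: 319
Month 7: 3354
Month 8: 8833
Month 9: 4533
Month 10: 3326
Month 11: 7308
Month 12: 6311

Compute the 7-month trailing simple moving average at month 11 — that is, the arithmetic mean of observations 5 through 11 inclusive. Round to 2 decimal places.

Sum of periods 5–11: 6721 + 319 + 3354 + 8833 + 4533 + 3326 + 7308 = 34394
Divide by 7: 34394 / 7 = 4913.43

4913.43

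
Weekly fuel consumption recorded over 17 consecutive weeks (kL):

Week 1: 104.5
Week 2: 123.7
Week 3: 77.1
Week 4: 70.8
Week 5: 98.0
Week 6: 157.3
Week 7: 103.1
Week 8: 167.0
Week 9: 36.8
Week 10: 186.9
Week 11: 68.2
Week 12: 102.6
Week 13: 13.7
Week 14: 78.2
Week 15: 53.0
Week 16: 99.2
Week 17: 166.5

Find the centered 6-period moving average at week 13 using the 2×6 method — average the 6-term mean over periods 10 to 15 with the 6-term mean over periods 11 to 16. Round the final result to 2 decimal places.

Sum over 10–15: 186.9 + 68.2 + 102.6 + 13.7 + 78.2 + 53.0 = 502.6
Sum over 11–16: 68.2 + 102.6 + 13.7 + 78.2 + 53.0 + 99.2 = 414.9
CMA at t=13 = (502.6 + 414.9) / (2·6) = 917.5 / 12 = 76.46

76.46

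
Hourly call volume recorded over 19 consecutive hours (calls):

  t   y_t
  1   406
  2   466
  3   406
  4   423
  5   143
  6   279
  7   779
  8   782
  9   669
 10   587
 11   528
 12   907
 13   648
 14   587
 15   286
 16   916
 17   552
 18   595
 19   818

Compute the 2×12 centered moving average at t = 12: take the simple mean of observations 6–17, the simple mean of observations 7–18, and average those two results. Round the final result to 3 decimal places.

Sum over 6–17: 279 + 779 + 782 + 669 + 587 + 528 + 907 + 648 + 587 + 286 + 916 + 552 = 7520
Sum over 7–18: 779 + 782 + 669 + 587 + 528 + 907 + 648 + 587 + 286 + 916 + 552 + 595 = 7836
CMA at t=12 = (7520 + 7836) / (2·12) = 15356 / 24 = 639.833

639.833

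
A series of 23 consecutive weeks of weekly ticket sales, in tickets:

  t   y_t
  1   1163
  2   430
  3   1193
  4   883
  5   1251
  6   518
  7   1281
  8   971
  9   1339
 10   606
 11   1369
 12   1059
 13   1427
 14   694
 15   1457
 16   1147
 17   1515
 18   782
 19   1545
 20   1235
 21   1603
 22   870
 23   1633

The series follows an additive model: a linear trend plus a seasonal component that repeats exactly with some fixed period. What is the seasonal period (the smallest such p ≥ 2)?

First differences y_{t+1} − y_t: -733, 763, -310, 368, -733, 763, -310, 368, -733, 763, …
The difference pattern repeats every 4 terms and not for any smaller step, so p = 4.

4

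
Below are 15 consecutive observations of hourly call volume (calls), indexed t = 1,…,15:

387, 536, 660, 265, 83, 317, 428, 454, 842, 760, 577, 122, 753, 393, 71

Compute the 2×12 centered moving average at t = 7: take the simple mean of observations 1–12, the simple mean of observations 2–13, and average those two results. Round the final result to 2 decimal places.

Sum over 1–12: 387 + 536 + 660 + 265 + 83 + 317 + 428 + 454 + 842 + 760 + 577 + 122 = 5431
Sum over 2–13: 536 + 660 + 265 + 83 + 317 + 428 + 454 + 842 + 760 + 577 + 122 + 753 = 5797
CMA at t=7 = (5431 + 5797) / (2·12) = 11228 / 24 = 467.83

467.83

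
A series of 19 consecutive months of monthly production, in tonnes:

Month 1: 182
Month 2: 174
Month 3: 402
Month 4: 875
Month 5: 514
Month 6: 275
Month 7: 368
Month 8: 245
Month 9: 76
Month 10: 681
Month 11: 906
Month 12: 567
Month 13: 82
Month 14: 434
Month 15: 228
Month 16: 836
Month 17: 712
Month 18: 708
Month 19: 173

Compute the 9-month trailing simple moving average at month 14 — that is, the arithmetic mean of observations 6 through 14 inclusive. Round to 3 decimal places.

Sum of periods 6–14: 275 + 368 + 245 + 76 + 681 + 906 + 567 + 82 + 434 = 3634
Divide by 9: 3634 / 9 = 403.778

403.778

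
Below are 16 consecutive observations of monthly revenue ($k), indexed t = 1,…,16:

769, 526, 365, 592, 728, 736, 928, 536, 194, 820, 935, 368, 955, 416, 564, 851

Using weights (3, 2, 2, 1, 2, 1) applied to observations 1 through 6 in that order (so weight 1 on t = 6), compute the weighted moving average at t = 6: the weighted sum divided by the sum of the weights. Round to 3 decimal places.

624.818

Weighted sum: 3·769 + 2·526 + 2·365 + 1·592 + 2·728 + 1·736 = 2307 + 1052 + 730 + 592 + 1456 + 736 = 6873
Weight total: 3 + 2 + 2 + 1 + 2 + 1 = 11
WMA = 6873 / 11 = 624.818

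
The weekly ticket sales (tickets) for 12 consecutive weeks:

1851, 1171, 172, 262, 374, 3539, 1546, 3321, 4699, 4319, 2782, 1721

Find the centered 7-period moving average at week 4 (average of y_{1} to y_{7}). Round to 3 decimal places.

1273.571

Sum of periods 1–7: 1851 + 1171 + 172 + 262 + 374 + 3539 + 1546 = 8915
Divide by 7: 8915 / 7 = 1273.571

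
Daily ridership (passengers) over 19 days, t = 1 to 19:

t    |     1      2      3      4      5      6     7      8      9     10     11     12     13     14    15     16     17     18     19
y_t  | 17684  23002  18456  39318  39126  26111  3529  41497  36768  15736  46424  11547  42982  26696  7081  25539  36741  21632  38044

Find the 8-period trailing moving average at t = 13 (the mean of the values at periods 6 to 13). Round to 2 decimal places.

Sum of periods 6–13: 26111 + 3529 + 41497 + 36768 + 15736 + 46424 + 11547 + 42982 = 224594
Divide by 8: 224594 / 8 = 28074.25

28074.25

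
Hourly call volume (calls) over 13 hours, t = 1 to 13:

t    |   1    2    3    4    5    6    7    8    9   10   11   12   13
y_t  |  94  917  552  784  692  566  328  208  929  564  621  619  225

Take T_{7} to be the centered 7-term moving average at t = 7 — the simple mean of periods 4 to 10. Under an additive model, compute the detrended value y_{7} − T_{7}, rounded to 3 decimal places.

Trend T_7 = (784 + 692 + 566 + 328 + 208 + 929 + 564) / 7 = 4071/7 = 581.57143
Detrended value: 328 − 581.57143 = -253.571

-253.571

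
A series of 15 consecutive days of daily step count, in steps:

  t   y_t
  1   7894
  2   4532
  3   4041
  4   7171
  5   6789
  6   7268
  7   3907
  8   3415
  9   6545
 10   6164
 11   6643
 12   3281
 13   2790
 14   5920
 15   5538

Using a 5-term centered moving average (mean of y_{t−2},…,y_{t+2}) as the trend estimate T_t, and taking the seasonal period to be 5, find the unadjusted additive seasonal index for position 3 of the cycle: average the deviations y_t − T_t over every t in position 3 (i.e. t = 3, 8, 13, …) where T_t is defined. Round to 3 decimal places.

-2044.533

Season position 3 occurs at t = 3, 8, 13 (where T_t is defined).
t=3: T_3 = 6085.40000; y_3 − T_3 = 4041 − 6085.40000 = -2044.40000
t=8: T_8 = 5459.80000; y_8 − T_8 = 3415 − 5459.80000 = -2044.80000
t=13: T_13 = 4834.40000; y_13 − T_13 = 2790 − 4834.40000 = -2044.40000
Mean deviation: (-2044.40000 + -2044.80000 + -2044.40000) / 3 = -2044.533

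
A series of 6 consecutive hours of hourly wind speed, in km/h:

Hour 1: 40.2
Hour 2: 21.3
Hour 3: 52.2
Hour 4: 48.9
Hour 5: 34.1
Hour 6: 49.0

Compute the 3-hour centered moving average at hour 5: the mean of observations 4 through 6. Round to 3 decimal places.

44.000

Sum of periods 4–6: 48.9 + 34.1 + 49.0 = 132.0
Divide by 3: 132.0 / 3 = 44.000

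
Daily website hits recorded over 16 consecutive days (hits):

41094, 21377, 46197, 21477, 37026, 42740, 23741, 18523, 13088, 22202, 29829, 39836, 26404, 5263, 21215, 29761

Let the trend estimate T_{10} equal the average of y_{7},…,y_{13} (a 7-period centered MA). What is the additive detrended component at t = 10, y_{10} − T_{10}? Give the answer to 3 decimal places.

-2601.286

Trend T_10 = (23741 + 18523 + 13088 + 22202 + 29829 + 39836 + 26404) / 7 = 173623/7 = 24803.28571
Detrended value: 22202 − 24803.28571 = -2601.286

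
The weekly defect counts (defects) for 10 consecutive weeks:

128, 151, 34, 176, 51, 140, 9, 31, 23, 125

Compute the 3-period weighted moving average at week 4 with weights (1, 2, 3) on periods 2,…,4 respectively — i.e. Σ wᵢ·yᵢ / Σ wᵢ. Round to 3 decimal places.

124.500

Weighted sum: 1·151 + 2·34 + 3·176 = 151 + 68 + 528 = 747
Weight total: 1 + 2 + 3 = 6
WMA = 747 / 6 = 124.500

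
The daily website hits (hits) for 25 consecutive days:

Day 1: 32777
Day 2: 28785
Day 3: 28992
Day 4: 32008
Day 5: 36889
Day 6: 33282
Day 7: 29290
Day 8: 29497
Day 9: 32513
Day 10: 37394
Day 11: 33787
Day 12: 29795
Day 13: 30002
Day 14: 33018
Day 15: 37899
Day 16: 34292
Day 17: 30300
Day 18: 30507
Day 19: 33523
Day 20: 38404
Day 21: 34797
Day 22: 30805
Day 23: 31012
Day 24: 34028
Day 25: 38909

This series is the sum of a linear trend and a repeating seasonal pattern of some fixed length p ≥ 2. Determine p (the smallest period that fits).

5

First differences y_{t+1} − y_t: -3992, 207, 3016, 4881, -3607, -3992, 207, 3016, 4881, -3607, -3992, 207, …
The difference pattern repeats every 5 terms and not for any smaller step, so p = 5.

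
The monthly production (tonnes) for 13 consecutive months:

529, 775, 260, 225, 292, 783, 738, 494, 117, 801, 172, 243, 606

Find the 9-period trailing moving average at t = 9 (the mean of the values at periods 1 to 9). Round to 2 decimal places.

468.11

Sum of periods 1–9: 529 + 775 + 260 + 225 + 292 + 783 + 738 + 494 + 117 = 4213
Divide by 9: 4213 / 9 = 468.11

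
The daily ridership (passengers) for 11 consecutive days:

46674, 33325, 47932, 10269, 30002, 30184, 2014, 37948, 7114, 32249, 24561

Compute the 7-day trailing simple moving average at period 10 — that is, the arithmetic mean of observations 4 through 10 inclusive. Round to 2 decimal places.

21397.14

Sum of periods 4–10: 10269 + 30002 + 30184 + 2014 + 37948 + 7114 + 32249 = 149780
Divide by 7: 149780 / 7 = 21397.14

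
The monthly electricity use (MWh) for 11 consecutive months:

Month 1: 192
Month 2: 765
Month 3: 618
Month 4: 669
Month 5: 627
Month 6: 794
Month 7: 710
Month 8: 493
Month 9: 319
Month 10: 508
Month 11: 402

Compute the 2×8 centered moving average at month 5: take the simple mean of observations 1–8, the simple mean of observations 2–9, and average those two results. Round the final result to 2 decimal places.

616.44

Sum over 1–8: 192 + 765 + 618 + 669 + 627 + 794 + 710 + 493 = 4868
Sum over 2–9: 765 + 618 + 669 + 627 + 794 + 710 + 493 + 319 = 4995
CMA at t=5 = (4868 + 4995) / (2·8) = 9863 / 16 = 616.44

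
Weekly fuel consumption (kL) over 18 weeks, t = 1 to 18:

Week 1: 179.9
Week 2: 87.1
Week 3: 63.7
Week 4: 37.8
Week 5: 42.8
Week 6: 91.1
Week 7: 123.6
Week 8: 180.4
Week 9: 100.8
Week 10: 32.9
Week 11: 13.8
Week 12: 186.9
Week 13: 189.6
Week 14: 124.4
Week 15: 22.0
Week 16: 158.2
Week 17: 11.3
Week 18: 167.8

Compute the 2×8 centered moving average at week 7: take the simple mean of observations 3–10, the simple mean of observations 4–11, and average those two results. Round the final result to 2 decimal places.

Sum over 3–10: 63.7 + 37.8 + 42.8 + 91.1 + 123.6 + 180.4 + 100.8 + 32.9 = 673.1
Sum over 4–11: 37.8 + 42.8 + 91.1 + 123.6 + 180.4 + 100.8 + 32.9 + 13.8 = 623.2
CMA at t=7 = (673.1 + 623.2) / (2·8) = 1296.3 / 16 = 81.02

81.02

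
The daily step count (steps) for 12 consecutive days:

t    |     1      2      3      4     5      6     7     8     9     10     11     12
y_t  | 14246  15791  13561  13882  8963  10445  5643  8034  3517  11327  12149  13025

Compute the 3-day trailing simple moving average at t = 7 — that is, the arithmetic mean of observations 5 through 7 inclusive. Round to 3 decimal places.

Sum of periods 5–7: 8963 + 10445 + 5643 = 25051
Divide by 3: 25051 / 3 = 8350.333

8350.333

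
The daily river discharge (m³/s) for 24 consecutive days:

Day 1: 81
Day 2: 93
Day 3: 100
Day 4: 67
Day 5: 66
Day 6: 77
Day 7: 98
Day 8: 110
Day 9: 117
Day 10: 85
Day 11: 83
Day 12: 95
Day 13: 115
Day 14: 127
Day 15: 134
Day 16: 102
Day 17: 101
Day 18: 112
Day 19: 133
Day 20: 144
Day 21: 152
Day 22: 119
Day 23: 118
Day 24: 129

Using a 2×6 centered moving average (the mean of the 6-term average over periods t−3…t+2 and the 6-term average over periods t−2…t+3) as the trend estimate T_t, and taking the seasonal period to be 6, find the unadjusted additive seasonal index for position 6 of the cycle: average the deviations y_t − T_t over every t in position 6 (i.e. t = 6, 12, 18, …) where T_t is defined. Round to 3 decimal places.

Season position 6 occurs at t = 6, 12, 18 (where T_t is defined).
t=6: T_6 = 87.75000; y_6 − T_6 = 77 − 87.75000 = -10.75000
t=12: T_12 = 105.08333; y_12 − T_12 = 95 − 105.08333 = -10.08333
t=18: T_18 = 122.50000; y_18 − T_18 = 112 − 122.50000 = -10.50000
Mean deviation: (-10.75000 + -10.08333 + -10.50000) / 3 = -10.444

-10.444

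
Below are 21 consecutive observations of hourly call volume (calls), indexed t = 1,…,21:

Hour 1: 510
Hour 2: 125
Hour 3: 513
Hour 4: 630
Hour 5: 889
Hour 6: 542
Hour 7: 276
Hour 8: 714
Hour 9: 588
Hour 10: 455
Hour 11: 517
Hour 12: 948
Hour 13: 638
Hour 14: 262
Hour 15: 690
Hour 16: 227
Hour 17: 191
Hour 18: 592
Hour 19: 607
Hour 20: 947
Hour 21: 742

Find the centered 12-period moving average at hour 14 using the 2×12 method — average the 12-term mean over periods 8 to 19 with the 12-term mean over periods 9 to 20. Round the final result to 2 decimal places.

Sum over 8–19: 714 + 588 + 455 + 517 + 948 + 638 + 262 + 690 + 227 + 191 + 592 + 607 = 6429
Sum over 9–20: 588 + 455 + 517 + 948 + 638 + 262 + 690 + 227 + 191 + 592 + 607 + 947 = 6662
CMA at t=14 = (6429 + 6662) / (2·12) = 13091 / 24 = 545.46

545.46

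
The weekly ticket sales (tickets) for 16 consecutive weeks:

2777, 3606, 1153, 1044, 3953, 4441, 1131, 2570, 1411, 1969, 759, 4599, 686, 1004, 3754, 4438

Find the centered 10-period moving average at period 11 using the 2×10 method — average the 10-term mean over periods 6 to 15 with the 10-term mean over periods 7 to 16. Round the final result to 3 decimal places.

Sum over 6–15: 4441 + 1131 + 2570 + 1411 + 1969 + 759 + 4599 + 686 + 1004 + 3754 = 22324
Sum over 7–16: 1131 + 2570 + 1411 + 1969 + 759 + 4599 + 686 + 1004 + 3754 + 4438 = 22321
CMA at t=11 = (22324 + 22321) / (2·10) = 44645 / 20 = 2232.250

2232.250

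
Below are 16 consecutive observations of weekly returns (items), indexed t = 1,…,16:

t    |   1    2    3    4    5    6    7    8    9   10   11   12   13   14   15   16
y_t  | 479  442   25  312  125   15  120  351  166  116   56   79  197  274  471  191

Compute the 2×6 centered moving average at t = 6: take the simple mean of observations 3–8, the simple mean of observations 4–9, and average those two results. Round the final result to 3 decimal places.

Sum over 3–8: 25 + 312 + 125 + 15 + 120 + 351 = 948
Sum over 4–9: 312 + 125 + 15 + 120 + 351 + 166 = 1089
CMA at t=6 = (948 + 1089) / (2·6) = 2037 / 12 = 169.750

169.750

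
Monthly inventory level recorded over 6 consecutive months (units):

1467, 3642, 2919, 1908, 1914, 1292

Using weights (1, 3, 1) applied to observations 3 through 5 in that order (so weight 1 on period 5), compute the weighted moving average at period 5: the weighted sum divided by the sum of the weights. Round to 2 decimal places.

2111.40

Weighted sum: 1·2919 + 3·1908 + 1·1914 = 2919 + 5724 + 1914 = 10557
Weight total: 1 + 3 + 1 = 5
WMA = 10557 / 5 = 2111.40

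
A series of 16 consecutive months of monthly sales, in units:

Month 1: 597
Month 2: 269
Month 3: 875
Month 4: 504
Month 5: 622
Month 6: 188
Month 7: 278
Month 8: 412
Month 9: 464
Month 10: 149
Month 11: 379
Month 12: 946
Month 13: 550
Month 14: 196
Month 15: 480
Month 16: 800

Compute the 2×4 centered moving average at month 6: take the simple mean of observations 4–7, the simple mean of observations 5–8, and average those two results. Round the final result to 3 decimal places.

386.500

Sum over 4–7: 504 + 622 + 188 + 278 = 1592
Sum over 5–8: 622 + 188 + 278 + 412 = 1500
CMA at t=6 = (1592 + 1500) / (2·4) = 3092 / 8 = 386.500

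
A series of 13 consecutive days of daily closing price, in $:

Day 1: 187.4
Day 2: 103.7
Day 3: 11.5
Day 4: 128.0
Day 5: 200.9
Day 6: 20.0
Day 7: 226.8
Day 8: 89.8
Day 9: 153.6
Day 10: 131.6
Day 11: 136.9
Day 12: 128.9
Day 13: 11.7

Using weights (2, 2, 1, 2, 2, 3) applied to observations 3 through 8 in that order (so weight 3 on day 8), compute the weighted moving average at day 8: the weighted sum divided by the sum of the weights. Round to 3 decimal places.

Weighted sum: 2·11.5 + 2·128.0 + 1·200.9 + 2·20.0 + 2·226.8 + 3·89.8 = 23.0 + 256.0 + 200.9 + 40.0 + 453.6 + 269.4 = 1242.9
Weight total: 2 + 2 + 1 + 2 + 2 + 3 = 12
WMA = 1242.9 / 12 = 103.575

103.575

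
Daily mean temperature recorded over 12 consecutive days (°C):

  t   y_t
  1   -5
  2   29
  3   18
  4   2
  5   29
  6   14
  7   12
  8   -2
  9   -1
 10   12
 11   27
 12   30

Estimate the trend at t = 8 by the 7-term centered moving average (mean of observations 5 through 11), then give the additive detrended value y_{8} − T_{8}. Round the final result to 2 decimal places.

Trend T_8 = (29 + 14 + 12 + (-2) + (-1) + 12 + 27) / 7 = 91/7 = 13.0000
Detrended value: -2 − 13.0000 = -15.00

-15.00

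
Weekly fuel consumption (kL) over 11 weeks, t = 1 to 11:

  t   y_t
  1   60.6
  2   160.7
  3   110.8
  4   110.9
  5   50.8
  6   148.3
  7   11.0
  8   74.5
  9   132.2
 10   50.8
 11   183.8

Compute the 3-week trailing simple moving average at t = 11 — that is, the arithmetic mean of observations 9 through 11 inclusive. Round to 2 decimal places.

Sum of periods 9–11: 132.2 + 50.8 + 183.8 = 366.8
Divide by 3: 366.8 / 3 = 122.27

122.27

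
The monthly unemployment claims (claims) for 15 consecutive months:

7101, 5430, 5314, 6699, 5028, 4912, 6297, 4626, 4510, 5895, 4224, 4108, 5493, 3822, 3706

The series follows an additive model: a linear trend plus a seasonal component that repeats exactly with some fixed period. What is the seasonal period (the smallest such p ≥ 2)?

3

First differences y_{t+1} − y_t: -1671, -116, 1385, -1671, -116, 1385, -1671, -116, …
The difference pattern repeats every 3 terms and not for any smaller step, so p = 3.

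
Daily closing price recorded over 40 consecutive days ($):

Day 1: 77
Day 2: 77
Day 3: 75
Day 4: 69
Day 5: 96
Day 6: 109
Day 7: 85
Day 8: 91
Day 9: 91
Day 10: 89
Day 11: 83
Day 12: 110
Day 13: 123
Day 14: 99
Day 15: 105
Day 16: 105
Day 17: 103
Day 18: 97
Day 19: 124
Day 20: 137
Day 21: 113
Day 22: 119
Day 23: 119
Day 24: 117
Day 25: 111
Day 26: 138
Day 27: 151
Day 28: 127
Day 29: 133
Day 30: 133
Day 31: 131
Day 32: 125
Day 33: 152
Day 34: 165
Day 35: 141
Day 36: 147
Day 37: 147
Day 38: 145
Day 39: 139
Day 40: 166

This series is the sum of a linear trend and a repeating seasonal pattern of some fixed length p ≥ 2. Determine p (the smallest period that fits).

7

First differences y_{t+1} − y_t: 0, -2, -6, 27, 13, -24, 6, 0, -2, -6, 27, 13, -24, 6, 0, -2, …
The difference pattern repeats every 7 terms and not for any smaller step, so p = 7.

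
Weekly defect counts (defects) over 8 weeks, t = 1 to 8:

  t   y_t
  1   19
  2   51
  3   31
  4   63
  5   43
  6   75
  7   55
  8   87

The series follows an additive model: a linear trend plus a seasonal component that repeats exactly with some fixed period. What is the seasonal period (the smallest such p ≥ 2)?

2

First differences y_{t+1} − y_t: 32, -20, 32, -20, 32, -20, …
The difference pattern repeats every 2 terms and not for any smaller step, so p = 2.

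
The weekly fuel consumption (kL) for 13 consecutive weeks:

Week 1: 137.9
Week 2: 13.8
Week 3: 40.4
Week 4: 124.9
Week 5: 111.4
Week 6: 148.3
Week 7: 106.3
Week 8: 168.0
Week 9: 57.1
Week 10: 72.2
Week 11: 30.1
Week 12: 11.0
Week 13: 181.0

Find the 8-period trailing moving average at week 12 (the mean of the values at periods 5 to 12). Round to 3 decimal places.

88.050

Sum of periods 5–12: 111.4 + 148.3 + 106.3 + 168.0 + 57.1 + 72.2 + 30.1 + 11.0 = 704.4
Divide by 8: 704.4 / 8 = 88.050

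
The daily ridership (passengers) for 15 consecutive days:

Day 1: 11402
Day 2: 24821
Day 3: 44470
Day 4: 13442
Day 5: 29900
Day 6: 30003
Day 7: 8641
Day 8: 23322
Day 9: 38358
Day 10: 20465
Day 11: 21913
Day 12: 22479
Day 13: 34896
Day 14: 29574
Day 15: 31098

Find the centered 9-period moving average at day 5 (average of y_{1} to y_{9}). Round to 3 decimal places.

Sum of periods 1–9: 11402 + 24821 + 44470 + 13442 + 29900 + 30003 + 8641 + 23322 + 38358 = 224359
Divide by 9: 224359 / 9 = 24928.778

24928.778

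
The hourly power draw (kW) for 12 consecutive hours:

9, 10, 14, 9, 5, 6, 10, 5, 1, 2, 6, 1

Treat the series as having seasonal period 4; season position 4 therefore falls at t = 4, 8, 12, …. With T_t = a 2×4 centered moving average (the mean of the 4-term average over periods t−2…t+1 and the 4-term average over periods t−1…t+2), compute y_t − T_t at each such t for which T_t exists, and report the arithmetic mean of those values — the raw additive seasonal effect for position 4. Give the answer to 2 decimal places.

0.00

Season position 4 occurs at t = 4, 8 (where T_t is defined).
t=4: T_4 = 9.0000; y_4 − T_4 = 9 − 9.0000 = 0.0000
t=8: T_8 = 5.0000; y_8 − T_8 = 5 − 5.0000 = 0.0000
Mean deviation: (0.0000 + 0.0000) / 2 = 0.00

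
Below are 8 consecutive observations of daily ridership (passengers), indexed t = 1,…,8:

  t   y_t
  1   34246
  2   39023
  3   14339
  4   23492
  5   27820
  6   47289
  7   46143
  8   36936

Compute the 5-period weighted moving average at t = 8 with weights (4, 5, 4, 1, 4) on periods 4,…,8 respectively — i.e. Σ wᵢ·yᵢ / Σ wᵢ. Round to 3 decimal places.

34228.389

Weighted sum: 4·23492 + 5·27820 + 4·47289 + 1·46143 + 4·36936 = 93968 + 139100 + 189156 + 46143 + 147744 = 616111
Weight total: 4 + 5 + 4 + 1 + 4 = 18
WMA = 616111 / 18 = 34228.389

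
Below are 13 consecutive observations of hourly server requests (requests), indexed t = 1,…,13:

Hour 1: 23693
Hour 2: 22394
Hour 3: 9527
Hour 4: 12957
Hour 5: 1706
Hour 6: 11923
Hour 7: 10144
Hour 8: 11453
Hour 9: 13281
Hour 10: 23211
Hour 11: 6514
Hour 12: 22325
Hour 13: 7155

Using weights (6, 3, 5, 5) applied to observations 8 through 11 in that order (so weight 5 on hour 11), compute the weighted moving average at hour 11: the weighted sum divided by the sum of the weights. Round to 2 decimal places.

Weighted sum: 6·11453 + 3·13281 + 5·23211 + 5·6514 = 68718 + 39843 + 116055 + 32570 = 257186
Weight total: 6 + 3 + 5 + 5 = 19
WMA = 257186 / 19 = 13536.11

13536.11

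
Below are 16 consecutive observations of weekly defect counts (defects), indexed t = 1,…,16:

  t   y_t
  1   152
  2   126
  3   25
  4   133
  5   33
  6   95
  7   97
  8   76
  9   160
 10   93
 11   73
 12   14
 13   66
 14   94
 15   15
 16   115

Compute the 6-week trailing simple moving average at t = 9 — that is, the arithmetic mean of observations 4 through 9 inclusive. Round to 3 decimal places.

99.000

Sum of periods 4–9: 133 + 33 + 95 + 97 + 76 + 160 = 594
Divide by 6: 594 / 6 = 99.000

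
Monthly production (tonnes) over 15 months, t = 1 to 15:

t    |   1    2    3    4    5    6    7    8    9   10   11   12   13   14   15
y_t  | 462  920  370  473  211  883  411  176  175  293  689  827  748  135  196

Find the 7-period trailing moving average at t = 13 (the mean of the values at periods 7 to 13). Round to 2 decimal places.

Sum of periods 7–13: 411 + 176 + 175 + 293 + 689 + 827 + 748 = 3319
Divide by 7: 3319 / 7 = 474.14

474.14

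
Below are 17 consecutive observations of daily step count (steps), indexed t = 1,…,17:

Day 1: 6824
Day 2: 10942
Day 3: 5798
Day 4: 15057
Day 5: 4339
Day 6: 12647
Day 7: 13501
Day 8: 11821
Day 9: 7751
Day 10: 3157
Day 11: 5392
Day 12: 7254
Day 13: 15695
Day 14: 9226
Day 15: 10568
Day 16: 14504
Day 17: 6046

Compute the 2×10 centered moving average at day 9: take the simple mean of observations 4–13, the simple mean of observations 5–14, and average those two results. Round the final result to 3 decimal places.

9369.850

Sum over 4–13: 15057 + 4339 + 12647 + 13501 + 11821 + 7751 + 3157 + 5392 + 7254 + 15695 = 96614
Sum over 5–14: 4339 + 12647 + 13501 + 11821 + 7751 + 3157 + 5392 + 7254 + 15695 + 9226 = 90783
CMA at t=9 = (96614 + 90783) / (2·10) = 187397 / 20 = 9369.850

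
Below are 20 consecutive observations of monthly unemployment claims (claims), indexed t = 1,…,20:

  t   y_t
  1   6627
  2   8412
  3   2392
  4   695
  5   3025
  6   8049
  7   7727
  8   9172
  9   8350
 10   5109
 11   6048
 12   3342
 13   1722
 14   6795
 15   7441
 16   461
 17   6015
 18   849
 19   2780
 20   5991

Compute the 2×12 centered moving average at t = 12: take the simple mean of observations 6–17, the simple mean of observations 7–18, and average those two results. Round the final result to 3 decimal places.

5552.583

Sum over 6–17: 8049 + 7727 + 9172 + 8350 + 5109 + 6048 + 3342 + 1722 + 6795 + 7441 + 461 + 6015 = 70231
Sum over 7–18: 7727 + 9172 + 8350 + 5109 + 6048 + 3342 + 1722 + 6795 + 7441 + 461 + 6015 + 849 = 63031
CMA at t=12 = (70231 + 63031) / (2·12) = 133262 / 24 = 5552.583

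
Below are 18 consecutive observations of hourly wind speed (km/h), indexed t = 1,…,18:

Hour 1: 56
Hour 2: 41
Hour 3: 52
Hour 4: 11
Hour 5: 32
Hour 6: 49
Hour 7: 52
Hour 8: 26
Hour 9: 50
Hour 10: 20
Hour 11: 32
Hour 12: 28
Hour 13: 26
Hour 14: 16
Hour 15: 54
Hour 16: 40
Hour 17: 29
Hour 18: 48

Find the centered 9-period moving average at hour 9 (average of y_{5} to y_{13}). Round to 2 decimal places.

35.00

Sum of periods 5–13: 32 + 49 + 52 + 26 + 50 + 20 + 32 + 28 + 26 = 315
Divide by 9: 315 / 9 = 35.00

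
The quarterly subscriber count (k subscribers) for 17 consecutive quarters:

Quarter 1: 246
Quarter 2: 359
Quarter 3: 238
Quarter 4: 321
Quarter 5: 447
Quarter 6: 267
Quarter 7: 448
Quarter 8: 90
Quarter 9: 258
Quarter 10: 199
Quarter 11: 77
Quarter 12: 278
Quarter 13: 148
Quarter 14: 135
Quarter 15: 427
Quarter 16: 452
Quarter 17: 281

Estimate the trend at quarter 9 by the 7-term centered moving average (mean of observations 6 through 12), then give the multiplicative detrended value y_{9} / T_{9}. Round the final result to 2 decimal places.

1.12

Trend T_9 = (267 + 448 + 90 + 258 + 199 + 77 + 278) / 7 = 1617/7 = 231.0000
Ratio to trend: 258 / 231.0000 = 1.12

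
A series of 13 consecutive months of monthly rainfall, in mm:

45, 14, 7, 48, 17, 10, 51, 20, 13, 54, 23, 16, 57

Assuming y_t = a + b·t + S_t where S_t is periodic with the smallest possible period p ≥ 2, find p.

3

First differences y_{t+1} − y_t: -31, -7, 41, -31, -7, 41, -31, -7, …
The difference pattern repeats every 3 terms and not for any smaller step, so p = 3.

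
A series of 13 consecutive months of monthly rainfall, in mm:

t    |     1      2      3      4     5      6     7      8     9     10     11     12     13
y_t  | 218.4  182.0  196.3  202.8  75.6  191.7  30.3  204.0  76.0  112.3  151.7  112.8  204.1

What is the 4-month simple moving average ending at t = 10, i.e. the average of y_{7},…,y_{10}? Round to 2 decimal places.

Sum of periods 7–10: 30.3 + 204.0 + 76.0 + 112.3 = 422.6
Divide by 4: 422.6 / 4 = 105.65

105.65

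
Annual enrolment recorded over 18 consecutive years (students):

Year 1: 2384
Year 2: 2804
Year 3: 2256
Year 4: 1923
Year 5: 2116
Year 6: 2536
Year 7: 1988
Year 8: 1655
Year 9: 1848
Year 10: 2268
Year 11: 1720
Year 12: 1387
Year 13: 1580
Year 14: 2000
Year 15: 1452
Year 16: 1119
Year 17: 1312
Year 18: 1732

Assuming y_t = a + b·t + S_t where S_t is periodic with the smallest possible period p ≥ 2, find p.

First differences y_{t+1} − y_t: 420, -548, -333, 193, 420, -548, -333, 193, 420, -548, …
The difference pattern repeats every 4 terms and not for any smaller step, so p = 4.

4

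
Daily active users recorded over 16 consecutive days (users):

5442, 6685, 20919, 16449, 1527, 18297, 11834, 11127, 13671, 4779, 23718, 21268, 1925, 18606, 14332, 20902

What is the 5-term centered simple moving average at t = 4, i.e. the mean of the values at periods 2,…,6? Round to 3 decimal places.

Sum of periods 2–6: 6685 + 20919 + 16449 + 1527 + 18297 = 63877
Divide by 5: 63877 / 5 = 12775.400

12775.400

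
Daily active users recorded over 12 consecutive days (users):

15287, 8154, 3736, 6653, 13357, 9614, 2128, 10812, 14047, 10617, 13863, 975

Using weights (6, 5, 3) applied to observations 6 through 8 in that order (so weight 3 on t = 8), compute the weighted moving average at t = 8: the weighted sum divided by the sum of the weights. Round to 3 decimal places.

7197.143

Weighted sum: 6·9614 + 5·2128 + 3·10812 = 57684 + 10640 + 32436 = 100760
Weight total: 6 + 5 + 3 = 14
WMA = 100760 / 14 = 7197.143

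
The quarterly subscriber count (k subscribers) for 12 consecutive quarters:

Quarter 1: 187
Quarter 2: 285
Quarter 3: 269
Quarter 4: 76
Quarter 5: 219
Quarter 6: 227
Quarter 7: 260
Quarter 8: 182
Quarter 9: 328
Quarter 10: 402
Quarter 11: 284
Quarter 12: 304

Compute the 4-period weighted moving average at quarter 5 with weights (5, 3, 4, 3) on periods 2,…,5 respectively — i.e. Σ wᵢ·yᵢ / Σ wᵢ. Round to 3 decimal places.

212.867

Weighted sum: 5·285 + 3·269 + 4·76 + 3·219 = 1425 + 807 + 304 + 657 = 3193
Weight total: 5 + 3 + 4 + 3 = 15
WMA = 3193 / 15 = 212.867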